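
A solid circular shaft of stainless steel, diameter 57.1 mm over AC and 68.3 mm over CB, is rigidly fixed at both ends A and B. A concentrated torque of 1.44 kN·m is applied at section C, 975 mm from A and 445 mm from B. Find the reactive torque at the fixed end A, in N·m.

Compatibility: T_A·a/J_AC = T_B·b/J_CB with T_A + T_B = T₀.
J_AC = 1.04×10^-6 m⁴, J_CB = 2.14×10^-6 m⁴, so T_A = T₀·(J_AC/a)/((J_AC/a)+(J_CB/b)) = 262.5 N·m, T_B = 1177 N·m.

263 N·m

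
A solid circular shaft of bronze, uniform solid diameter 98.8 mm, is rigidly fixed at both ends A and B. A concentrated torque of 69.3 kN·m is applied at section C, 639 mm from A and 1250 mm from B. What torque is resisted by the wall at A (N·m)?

With uniform GJ and both ends fixed, compatibility θ_AC = θ_CB gives T_A·a = T_B·b, together with T_A + T_B = T₀.
T_A = T₀·b/(a+b) = 69300·1250/1889 = 45860 N·m; T_B = 23440 N·m.

45900 N·m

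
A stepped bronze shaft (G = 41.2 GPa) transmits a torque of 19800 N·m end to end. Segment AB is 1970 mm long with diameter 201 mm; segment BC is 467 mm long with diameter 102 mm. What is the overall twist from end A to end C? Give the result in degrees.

J_AB = π(0.201)⁴/32 = 1.60×10^-4 m⁴; J_BC = π(0.102)⁴/32 = 1.06×10^-5 m⁴.
θ = (T/G)·Σ L_i/J_i = (19800/41.2×10⁹)·(1.97/1.60×10^-4 + 0.467/1.06×10^-5) = 0.02703 rad.

1.55°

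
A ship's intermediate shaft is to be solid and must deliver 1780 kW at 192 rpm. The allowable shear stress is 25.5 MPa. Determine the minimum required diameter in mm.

ω = 2π·192/60 = 20.11 rad/s, so T = P/ω = 1780×10³ / 20.11 = 88530 N·m.
For a solid shaft τ_max = 16T/(πd³), so d = (16T/(π τ_allow))^(1/3) = (16·88530/(π·2.55×10^7))^(1/3) = 0.2605 m.

261 mm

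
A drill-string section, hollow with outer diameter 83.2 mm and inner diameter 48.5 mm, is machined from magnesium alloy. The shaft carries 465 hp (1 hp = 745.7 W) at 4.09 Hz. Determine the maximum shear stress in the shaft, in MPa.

135 MPa

ω = 2π·4.09 = 25.70 rad/s, so T = P/ω = 465×745.7 / 25.70 = 13490 N·m.
J = π(d_o⁴ − d_i⁴)/32 = π(0.0832⁴ − 0.0485⁴)/32 = 4.161×10^-6 m⁴.
τ_max = T·r/J = 13490 × 0.0416 / 4.161×10^-6 = 1.349×10^8 Pa.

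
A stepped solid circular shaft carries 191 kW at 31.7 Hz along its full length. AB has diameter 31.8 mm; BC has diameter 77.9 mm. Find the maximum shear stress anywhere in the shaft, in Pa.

1.52e8 Pa

ω = 2π·31.7 = 199.2 rad/s, so T = P/ω = 191×10³ / 199.2 = 958.9 N·m.
Under the same torque, τ_max = 16T/(πd³) is largest where d is smallest — segment AB (d = 31.8 mm).
τ_max = 16·958.9/(π·(0.0318)³) = 1.519×10^8 Pa.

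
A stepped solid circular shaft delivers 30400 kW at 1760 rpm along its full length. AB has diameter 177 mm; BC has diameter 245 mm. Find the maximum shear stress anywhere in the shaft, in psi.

ω = 2π·1760/60 = 184.3 rad/s, so T = P/ω = 30400×10³ / 184.3 = 164900 N·m.
Under the same torque, τ_max = 16T/(πd³) is largest where d is smallest — segment AB (d = 177 mm).
τ_max = 16·164900/(π·(0.177)³) = 1.515×10^8 Pa.

22000 psi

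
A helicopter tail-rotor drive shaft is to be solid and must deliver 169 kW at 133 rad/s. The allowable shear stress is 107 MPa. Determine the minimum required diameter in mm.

39.3 mm

ω = 133 rad/s, so T = P/ω = 169×10³ / 133.0 = 1271 N·m.
For a solid shaft τ_max = 16T/(πd³), so d = (16T/(π τ_allow))^(1/3) = (16·1271/(π·1.07×10^8))^(1/3) = 0.03925 m.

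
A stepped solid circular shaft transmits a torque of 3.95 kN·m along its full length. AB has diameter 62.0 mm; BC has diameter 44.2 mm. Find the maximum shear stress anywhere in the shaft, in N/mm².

Under the same torque, τ_max = 16T/(πd³) is largest where d is smallest — segment BC (d = 44.2 mm).
τ_max = 16·3950/(π·(0.0442)³) = 2.330×10^8 Pa.

233 N/mm²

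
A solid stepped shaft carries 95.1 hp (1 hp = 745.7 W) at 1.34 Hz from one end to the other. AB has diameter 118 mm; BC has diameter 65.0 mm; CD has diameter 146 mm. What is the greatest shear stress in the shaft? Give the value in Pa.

1.56e8 Pa

ω = 2π·1.34 = 8.419 rad/s, so T = P/ω = 95.1×745.7 / 8.419 = 8423 N·m.
Under the same torque, τ_max = 16T/(πd³) is largest where d is smallest — segment BC (d = 65.0 mm).
τ_max = 16·8423/(π·(0.0650)³) = 1.562×10^8 Pa.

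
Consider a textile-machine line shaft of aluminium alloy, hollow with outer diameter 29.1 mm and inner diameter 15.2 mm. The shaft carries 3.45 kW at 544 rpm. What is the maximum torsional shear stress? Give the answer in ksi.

1.96 ksi

ω = 2π·544/60 = 56.97 rad/s, so T = P/ω = 3.45×10³ / 56.97 = 60.56 N·m.
J = π(d_o⁴ − d_i⁴)/32 = π(0.0291⁴ − 0.0152⁴)/32 = 6.516×10^-8 m⁴.
τ_max = T·r/J = 60.56 × 0.0146 / 6.516×10^-8 = 1.352×10^7 Pa.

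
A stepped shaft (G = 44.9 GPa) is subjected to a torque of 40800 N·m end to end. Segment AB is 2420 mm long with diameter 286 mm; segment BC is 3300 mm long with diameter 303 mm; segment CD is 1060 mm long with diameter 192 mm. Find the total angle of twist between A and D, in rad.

J_AB = π(0.286)⁴/32 = 6.57×10^-4 m⁴; J_BC = π(0.303)⁴/32 = 8.28×10^-4 m⁴; J_CD = π(0.192)⁴/32 = 1.33×10^-4 m⁴.
θ = (T/G)·Σ L_i/J_i = (40800/44.9×10⁹)·(2.42/6.57×10^-4 + 3.30/8.28×10^-4 + 1.06/1.33×10^-4) = 0.01419 rad.

0.0142 rad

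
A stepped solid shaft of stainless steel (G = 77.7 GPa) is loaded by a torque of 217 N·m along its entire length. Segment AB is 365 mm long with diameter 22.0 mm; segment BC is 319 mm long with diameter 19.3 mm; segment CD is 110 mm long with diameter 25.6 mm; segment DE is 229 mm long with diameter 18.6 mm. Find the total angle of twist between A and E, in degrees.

9.82°

J_AB = π(0.0220)⁴/32 = 2.30×10^-8 m⁴; J_BC = π(0.0193)⁴/32 = 1.36×10^-8 m⁴; J_CD = π(0.0256)⁴/32 = 4.22×10^-8 m⁴; J_DE = π(0.0186)⁴/32 = 1.18×10^-8 m⁴.
θ = (T/G)·Σ L_i/J_i = (217.0/77.7×10⁹)·(0.365/2.30×10^-8 + 0.319/1.36×10^-8 + 0.110/4.22×10^-8 + 0.229/1.18×10^-8) = 0.1714 rad.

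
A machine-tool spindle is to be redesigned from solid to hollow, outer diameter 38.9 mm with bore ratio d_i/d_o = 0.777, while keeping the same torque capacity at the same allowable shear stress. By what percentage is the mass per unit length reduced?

Equal τ_max and T ⇒ the solid shaft needs d_s³ = d_o³(1−k⁴), so d_s = 38.9·(1−0.777⁴)^(1/3) = 33.44 mm.
Area ratio A_h/A_s = d_o²(1−k²)/d_s² = (1−k²)/(1−k⁴)^(2/3) = 0.5361.
Mass saving = 1 − 0.5361 = 46.4 %.

46.4 %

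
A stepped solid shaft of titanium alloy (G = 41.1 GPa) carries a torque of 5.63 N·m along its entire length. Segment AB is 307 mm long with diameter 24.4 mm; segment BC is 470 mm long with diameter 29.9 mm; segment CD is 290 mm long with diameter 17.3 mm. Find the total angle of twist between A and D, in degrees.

J_AB = π(0.0244)⁴/32 = 3.48×10^-8 m⁴; J_BC = π(0.0299)⁴/32 = 7.85×10^-8 m⁴; J_CD = π(0.0173)⁴/32 = 8.79×10^-9 m⁴.
θ = (T/G)·Σ L_i/J_i = (5.630/41.1×10⁹)·(0.307/3.48×10^-8 + 0.470/7.85×10^-8 + 0.290/8.79×10^-9) = 6.546×10^-3 rad.

0.375°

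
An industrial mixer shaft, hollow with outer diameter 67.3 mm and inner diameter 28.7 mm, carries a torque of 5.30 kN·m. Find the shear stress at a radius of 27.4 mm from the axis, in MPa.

J = π(d_o⁴ − d_i⁴)/32 = π(0.0673⁴ − 0.0287⁴)/32 = 1.947×10^-6 m⁴.
Shear stress varies linearly with radius: τ = T·r/J = 5300 × 0.0274 / 1.947×10^-6 = 7.457×10^7 Pa.

74.6 MPa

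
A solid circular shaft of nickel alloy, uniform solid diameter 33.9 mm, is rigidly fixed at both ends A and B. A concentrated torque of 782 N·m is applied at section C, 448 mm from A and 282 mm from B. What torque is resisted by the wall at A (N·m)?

With uniform GJ and both ends fixed, compatibility θ_AC = θ_CB gives T_A·a = T_B·b, together with T_A + T_B = T₀.
T_A = T₀·b/(a+b) = 782.0·282/730.0 = 302.1 N·m; T_B = 479.9 N·m.

302 N·m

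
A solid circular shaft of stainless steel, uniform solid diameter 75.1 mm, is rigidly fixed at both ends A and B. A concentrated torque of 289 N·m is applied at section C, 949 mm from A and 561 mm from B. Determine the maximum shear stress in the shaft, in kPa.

2180 kPa

With uniform GJ and both ends fixed, compatibility θ_AC = θ_CB gives T_A·a = T_B·b, together with T_A + T_B = T₀.
T_A = T₀·b/(a+b) = 289.0·561/1510 = 107.4 N·m; T_B = 181.6 N·m.
τ in each portion: τ_AC = 1.29×10^6 Pa, τ_CB = 2.18×10^6 Pa; maximum is in CB.
τ_max = T_CB·r/J = 181.6·0.0376/3.12×10^-6 = 2.184×10^6 Pa.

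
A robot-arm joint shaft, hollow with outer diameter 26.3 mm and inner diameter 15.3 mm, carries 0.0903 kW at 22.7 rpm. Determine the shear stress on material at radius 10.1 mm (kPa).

ω = 2π·22.7/60 = 2.377 rad/s, so T = P/ω = 0.0903×10³ / 2.377 = 37.99 N·m.
J = π(d_o⁴ − d_i⁴)/32 = π(0.0263⁴ − 0.0153⁴)/32 = 4.159×10^-8 m⁴.
Shear stress varies linearly with radius: τ = T·r/J = 37.99 × 0.0101 / 4.159×10^-8 = 9.225×10^6 Pa.

9220 kPa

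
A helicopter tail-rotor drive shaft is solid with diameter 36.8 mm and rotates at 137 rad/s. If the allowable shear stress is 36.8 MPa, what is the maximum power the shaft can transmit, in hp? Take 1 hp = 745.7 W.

66.2 hp

J = πd⁴/32 = π(0.0368)⁴/32 = 1.800×10^-7 m⁴.
T_max = τ_allow·J/r = 3.68×10^7 × 1.800×10^-7 / 0.0184 = 360.1 N·m.
ω = 137 rad/s, so P_max = T_max·ω = 4.933×10^4 W.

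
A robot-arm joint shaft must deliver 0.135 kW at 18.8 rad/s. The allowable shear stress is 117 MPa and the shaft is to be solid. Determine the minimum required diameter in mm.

6.79 mm

ω = 18.8 rad/s, so T = P/ω = 0.135×10³ / 18.80 = 7.181 N·m.
For a solid shaft τ_max = 16T/(πd³), so d = (16T/(π τ_allow))^(1/3) = (16·7.181/(π·1.17×10^8))^(1/3) = 0.006787 m.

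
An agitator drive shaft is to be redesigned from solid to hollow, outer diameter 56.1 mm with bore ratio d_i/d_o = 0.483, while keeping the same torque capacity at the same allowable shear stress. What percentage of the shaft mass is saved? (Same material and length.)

Equal τ_max and T ⇒ the solid shaft needs d_s³ = d_o³(1−k⁴), so d_s = 56.1·(1−0.483⁴)^(1/3) = 55.06 mm.
Area ratio A_h/A_s = d_o²(1−k²)/d_s² = (1−k²)/(1−k⁴)^(2/3) = 0.7959.
Mass saving = 1 − 0.7959 = 20.4 %.

20.4 %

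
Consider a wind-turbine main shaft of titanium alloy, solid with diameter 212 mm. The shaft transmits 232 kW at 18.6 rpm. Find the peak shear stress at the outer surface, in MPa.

ω = 2π·18.6/60 = 1.948 rad/s, so T = P/ω = 232×10³ / 1.948 = 119100 N·m.
J = πd⁴/32 = π(0.212)⁴/32 = 1.983×10^-4 m⁴.
τ_max = T·r/J = 119100 × 0.106 / 1.983×10^-4 = 6.367×10^7 Pa.

63.7 MPa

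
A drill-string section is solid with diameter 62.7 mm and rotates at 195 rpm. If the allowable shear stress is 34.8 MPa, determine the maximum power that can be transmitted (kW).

J = πd⁴/32 = π(0.0627)⁴/32 = 1.517×10^-6 m⁴.
T_max = τ_allow·J/r = 3.48×10^7 × 1.517×10^-6 / 0.0314 = 1684 N·m.
ω = 2π·195/60 = 20.42 rad/s, so P_max = T_max·ω = 3.439×10^4 W.

34.4 kW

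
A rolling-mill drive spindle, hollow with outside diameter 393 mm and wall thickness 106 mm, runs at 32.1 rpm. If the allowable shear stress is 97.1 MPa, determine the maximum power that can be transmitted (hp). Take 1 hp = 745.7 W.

J = π(d_o⁴ − d_i⁴)/32 = π(0.393⁴ − 0.181⁴)/32 = 2.237×10^-3 m⁴.
T_max = τ_allow·J/r = 9.71×10^7 × 2.237×10^-3 / 0.197 = 1.105e6 N·m.
ω = 2π·32.1/60 = 3.362 rad/s, so P_max = T_max·ω = 3.715×10^6 W.

4980 hp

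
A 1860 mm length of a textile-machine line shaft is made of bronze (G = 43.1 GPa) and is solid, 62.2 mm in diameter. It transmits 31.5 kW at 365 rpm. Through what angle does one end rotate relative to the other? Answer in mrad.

24.2 mrad

ω = 2π·365/60 = 38.22 rad/s, so T = P/ω = 31.5×10³ / 38.22 = 824.1 N·m.
J = πd⁴/32 = π(0.0622)⁴/32 = 1.469×10^-6 m⁴.
θ = T·L/(G·J) = 824.1 × 1.86 / (43.1×10⁹ × 1.469×10^-6) = 0.02420 rad.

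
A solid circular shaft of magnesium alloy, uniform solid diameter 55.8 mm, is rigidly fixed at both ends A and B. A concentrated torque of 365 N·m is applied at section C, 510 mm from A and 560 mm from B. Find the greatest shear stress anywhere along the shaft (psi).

812 psi

With uniform GJ and both ends fixed, compatibility θ_AC = θ_CB gives T_A·a = T_B·b, together with T_A + T_B = T₀.
T_A = T₀·b/(a+b) = 365.0·560/1070 = 191.0 N·m; T_B = 174.0 N·m.
τ in each portion: τ_AC = 5.60×10^6 Pa, τ_CB = 5.10×10^6 Pa; maximum is in AC.
τ_max = T_AC·r/J = 191.0·0.0279/9.52×10^-7 = 5.600×10^6 Pa.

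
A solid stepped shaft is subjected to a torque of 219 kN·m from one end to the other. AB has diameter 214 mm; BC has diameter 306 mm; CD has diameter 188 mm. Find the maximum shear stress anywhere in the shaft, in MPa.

168 MPa

Under the same torque, τ_max = 16T/(πd³) is largest where d is smallest — segment CD (d = 188 mm).
τ_max = 16·219000/(π·(0.188)³) = 1.679×10^8 Pa.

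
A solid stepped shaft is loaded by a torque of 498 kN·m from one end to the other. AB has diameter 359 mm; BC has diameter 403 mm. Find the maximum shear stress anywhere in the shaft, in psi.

7950 psi

Under the same torque, τ_max = 16T/(πd³) is largest where d is smallest — segment AB (d = 359 mm).
τ_max = 16·498000/(π·(0.359)³) = 5.482×10^7 Pa.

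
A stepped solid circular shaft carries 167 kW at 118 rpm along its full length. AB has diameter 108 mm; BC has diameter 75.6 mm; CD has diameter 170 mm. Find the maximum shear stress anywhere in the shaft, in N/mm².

ω = 2π·118/60 = 12.36 rad/s, so T = P/ω = 167×10³ / 12.36 = 13510 N·m.
Under the same torque, τ_max = 16T/(πd³) is largest where d is smallest — segment BC (d = 75.6 mm).
τ_max = 16·13510/(π·(0.0756)³) = 1.593×10^8 Pa.

159 N/mm²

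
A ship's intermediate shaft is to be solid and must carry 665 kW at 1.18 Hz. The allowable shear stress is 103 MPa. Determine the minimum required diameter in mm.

ω = 2π·1.18 = 7.414 rad/s, so T = P/ω = 665×10³ / 7.414 = 89690 N·m.
For a solid shaft τ_max = 16T/(πd³), so d = (16T/(π τ_allow))^(1/3) = (16·89690/(π·1.03×10^8))^(1/3) = 0.1643 m.

164 mm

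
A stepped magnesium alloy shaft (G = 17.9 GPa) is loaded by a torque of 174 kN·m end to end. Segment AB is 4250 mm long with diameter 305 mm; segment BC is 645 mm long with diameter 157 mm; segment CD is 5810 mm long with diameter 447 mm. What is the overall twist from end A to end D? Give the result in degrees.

J_AB = π(0.305)⁴/32 = 8.50×10^-4 m⁴; J_BC = π(0.157)⁴/32 = 5.96×10^-5 m⁴; J_CD = π(0.447)⁴/32 = 3.92×10^-3 m⁴.
θ = (T/G)·Σ L_i/J_i = (174000/17.9×10⁹)·(4.25/8.50×10^-4 + 0.645/5.96×10^-5 + 5.81/3.92×10^-3) = 0.1682 rad.

9.63°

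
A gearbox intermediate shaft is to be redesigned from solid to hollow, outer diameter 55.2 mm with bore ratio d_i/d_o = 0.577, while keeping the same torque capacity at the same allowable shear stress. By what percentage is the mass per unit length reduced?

Equal τ_max and T ⇒ the solid shaft needs d_s³ = d_o³(1−k⁴), so d_s = 55.2·(1−0.577⁴)^(1/3) = 53.08 mm.
Area ratio A_h/A_s = d_o²(1−k²)/d_s² = (1−k²)/(1−k⁴)^(2/3) = 0.7214.
Mass saving = 1 − 0.7214 = 27.9 %.

27.9 %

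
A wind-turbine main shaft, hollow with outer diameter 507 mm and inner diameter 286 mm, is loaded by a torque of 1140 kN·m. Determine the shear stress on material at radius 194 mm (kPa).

J = π(d_o⁴ − d_i⁴)/32 = π(0.507⁴ − 0.286⁴)/32 = 5.830×10^-3 m⁴.
Shear stress varies linearly with radius: τ = T·r/J = 1.140e6 × 0.194 / 5.830×10^-3 = 3.794×10^7 Pa.

37900 kPa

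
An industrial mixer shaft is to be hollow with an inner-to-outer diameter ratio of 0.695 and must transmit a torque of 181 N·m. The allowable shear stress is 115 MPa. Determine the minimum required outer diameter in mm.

For a hollow shaft with d_i/d_o = 0.695: τ_max = 16T/(π d_o³ (1−k⁴)), so d_o = [16T/(π τ_allow (1−k⁴))]^(1/3) = [16·181.0/(π·1.15×10^8·0.7667)]^(1/3) = 0.02187 m.

21.9 mm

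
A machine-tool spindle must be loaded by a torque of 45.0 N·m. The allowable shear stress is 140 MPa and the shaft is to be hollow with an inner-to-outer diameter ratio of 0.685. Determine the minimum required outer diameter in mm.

12.8 mm

For a hollow shaft with d_i/d_o = 0.685: τ_max = 16T/(π d_o³ (1−k⁴)), so d_o = [16T/(π τ_allow (1−k⁴))]^(1/3) = [16·45.00/(π·1.40×10^8·0.7798)]^(1/3) = 0.01280 m.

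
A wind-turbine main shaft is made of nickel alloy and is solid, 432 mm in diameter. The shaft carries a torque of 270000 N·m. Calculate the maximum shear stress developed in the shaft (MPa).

J = πd⁴/32 = π(0.432)⁴/32 = 3.419×10^-3 m⁴.
τ_max = T·r/J = 270000 × 0.216 / 3.419×10^-3 = 1.706×10^7 Pa.

17.1 MPa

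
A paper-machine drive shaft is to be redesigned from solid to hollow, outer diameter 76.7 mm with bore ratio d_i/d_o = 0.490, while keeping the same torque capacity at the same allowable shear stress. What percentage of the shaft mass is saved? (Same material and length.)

Equal τ_max and T ⇒ the solid shaft needs d_s³ = d_o³(1−k⁴), so d_s = 76.7·(1−0.490⁴)^(1/3) = 75.20 mm.
Area ratio A_h/A_s = d_o²(1−k²)/d_s² = (1−k²)/(1−k⁴)^(2/3) = 0.7906.
Mass saving = 1 − 0.7906 = 20.9 %.

20.9 %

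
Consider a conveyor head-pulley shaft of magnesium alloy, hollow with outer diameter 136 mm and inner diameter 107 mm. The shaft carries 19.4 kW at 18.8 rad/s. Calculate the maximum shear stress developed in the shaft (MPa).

ω = 18.8 rad/s, so T = P/ω = 19.4×10³ / 18.80 = 1032 N·m.
J = π(d_o⁴ − d_i⁴)/32 = π(0.136⁴ − 0.107⁴)/32 = 2.072×10^-5 m⁴.
τ_max = T·r/J = 1032 × 0.0680 / 2.072×10^-5 = 3.387×10^6 Pa.

3.39 MPa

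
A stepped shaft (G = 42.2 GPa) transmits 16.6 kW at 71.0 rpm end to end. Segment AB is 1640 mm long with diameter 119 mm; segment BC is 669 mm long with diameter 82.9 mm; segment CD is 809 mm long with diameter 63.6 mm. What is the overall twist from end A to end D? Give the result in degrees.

2.22°

ω = 2π·71.0/60 = 7.435 rad/s, so T = P/ω = 16.6×10³ / 7.435 = 2233 N·m.
J_AB = π(0.119)⁴/32 = 1.97×10^-5 m⁴; J_BC = π(0.0829)⁴/32 = 4.64×10^-6 m⁴; J_CD = π(0.0636)⁴/32 = 1.61×10^-6 m⁴.
θ = (T/G)·Σ L_i/J_i = (2233/42.2×10⁹)·(1.64/1.97×10^-5 + 0.669/4.64×10^-6 + 0.809/1.61×10^-6) = 0.03869 rad.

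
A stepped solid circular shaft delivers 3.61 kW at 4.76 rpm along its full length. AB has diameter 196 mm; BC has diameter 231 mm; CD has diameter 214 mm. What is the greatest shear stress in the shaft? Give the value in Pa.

ω = 2π·4.76/60 = 0.4985 rad/s, so T = P/ω = 3.61×10³ / 0.4985 = 7242 N·m.
Under the same torque, τ_max = 16T/(πd³) is largest where d is smallest — segment AB (d = 196 mm).
τ_max = 16·7242/(π·(0.196)³) = 4.899×10^6 Pa.

4.90e6 Pa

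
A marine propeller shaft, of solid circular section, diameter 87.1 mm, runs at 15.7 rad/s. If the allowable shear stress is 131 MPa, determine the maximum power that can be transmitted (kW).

J = πd⁴/32 = π(0.0871)⁴/32 = 5.650×10^-6 m⁴.
T_max = τ_allow·J/r = 1.31×10^8 × 5.650×10^-6 / 0.0435 = 17000 N·m.
ω = 15.7 rad/s, so P_max = T_max·ω = 2.668×10^5 W.

267 kW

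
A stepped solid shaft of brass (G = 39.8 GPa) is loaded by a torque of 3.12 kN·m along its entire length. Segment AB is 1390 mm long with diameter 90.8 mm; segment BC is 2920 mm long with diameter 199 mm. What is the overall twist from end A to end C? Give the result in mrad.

17.8 mrad

J_AB = π(0.0908)⁴/32 = 6.67×10^-6 m⁴; J_BC = π(0.199)⁴/32 = 1.54×10^-4 m⁴.
θ = (T/G)·Σ L_i/J_i = (3120/39.8×10⁹)·(1.39/6.67×10^-6 + 2.92/1.54×10^-4) = 0.01782 rad.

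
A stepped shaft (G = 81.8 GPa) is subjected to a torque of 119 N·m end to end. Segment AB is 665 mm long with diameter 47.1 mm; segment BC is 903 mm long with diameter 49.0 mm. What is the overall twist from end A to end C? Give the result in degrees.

0.248°

J_AB = π(0.0471)⁴/32 = 4.83×10^-7 m⁴; J_BC = π(0.0490)⁴/32 = 5.66×10^-7 m⁴.
θ = (T/G)·Σ L_i/J_i = (119.0/81.8×10⁹)·(0.665/4.83×10^-7 + 0.903/5.66×10^-7) = 4.323×10^-3 rad.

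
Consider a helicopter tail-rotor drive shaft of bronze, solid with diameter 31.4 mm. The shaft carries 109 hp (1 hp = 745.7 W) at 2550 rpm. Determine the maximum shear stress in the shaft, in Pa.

5.01e7 Pa

ω = 2π·2550/60 = 267.0 rad/s, so T = P/ω = 109×745.7 / 267.0 = 304.4 N·m.
J = πd⁴/32 = π(0.0314)⁴/32 = 9.544×10^-8 m⁴.
τ_max = T·r/J = 304.4 × 0.0157 / 9.544×10^-8 = 5.007×10^7 Pa.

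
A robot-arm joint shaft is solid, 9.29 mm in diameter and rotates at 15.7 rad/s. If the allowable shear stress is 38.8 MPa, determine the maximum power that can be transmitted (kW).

J = πd⁴/32 = π(0.00929)⁴/32 = 7.312×10^-10 m⁴.
T_max = τ_allow·J/r = 3.88×10^7 × 7.312×10^-10 / 0.00464 = 6.108 N·m.
ω = 15.7 rad/s, so P_max = T_max·ω = 95.90 W.

0.0959 kW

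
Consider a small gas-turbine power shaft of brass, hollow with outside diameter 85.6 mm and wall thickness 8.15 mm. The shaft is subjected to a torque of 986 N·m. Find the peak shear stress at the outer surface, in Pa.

J = π(d_o⁴ − d_i⁴)/32 = π(0.0856⁴ − 0.0693⁴)/32 = 3.007×10^-6 m⁴.
τ_max = T·r/J = 986.0 × 0.0428 / 3.007×10^-6 = 1.404×10^7 Pa.

1.40e7 Pa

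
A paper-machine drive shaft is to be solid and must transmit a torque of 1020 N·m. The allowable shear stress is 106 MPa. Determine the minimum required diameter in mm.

36.6 mm

For a solid shaft τ_max = 16T/(πd³), so d = (16T/(π τ_allow))^(1/3) = (16·1020/(π·1.06×10^8))^(1/3) = 0.03659 m.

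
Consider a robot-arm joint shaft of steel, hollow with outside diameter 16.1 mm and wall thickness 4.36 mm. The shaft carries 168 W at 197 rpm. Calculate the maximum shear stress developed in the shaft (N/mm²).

ω = 2π·197/60 = 20.63 rad/s, so T = P/ω = 168 / 20.63 = 8.144 N·m.
J = π(d_o⁴ − d_i⁴)/32 = π(0.0161⁴ − 0.00738⁴)/32 = 6.305×10^-9 m⁴.
τ_max = T·r/J = 8.144 × 0.00805 / 6.305×10^-9 = 1.040×10^7 Pa.

10.4 N/mm²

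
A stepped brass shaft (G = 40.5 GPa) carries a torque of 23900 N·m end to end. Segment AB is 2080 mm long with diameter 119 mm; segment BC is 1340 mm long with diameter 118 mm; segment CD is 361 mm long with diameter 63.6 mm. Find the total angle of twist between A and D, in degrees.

J_AB = π(0.119)⁴/32 = 1.97×10^-5 m⁴; J_BC = π(0.118)⁴/32 = 1.90×10^-5 m⁴; J_CD = π(0.0636)⁴/32 = 1.61×10^-6 m⁴.
θ = (T/G)·Σ L_i/J_i = (23900/40.5×10⁹)·(2.08/1.97×10^-5 + 1.34/1.90×10^-5 + 0.361/1.61×10^-6) = 0.2365 rad.

13.6°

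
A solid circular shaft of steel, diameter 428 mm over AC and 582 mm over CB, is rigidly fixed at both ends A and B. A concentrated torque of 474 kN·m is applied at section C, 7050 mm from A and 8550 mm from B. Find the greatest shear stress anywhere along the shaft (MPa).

9.04 MPa

Compatibility: T_A·a/J_AC = T_B·b/J_CB with T_A + T_B = T₀.
J_AC = 3.29×10^-3 m⁴, J_CB = 0.0113 m⁴, so T_A = T₀·(J_AC/a)/((J_AC/a)+(J_CB/b)) = 124100 N·m, T_B = 349900 N·m.
τ in each portion: τ_AC = 8.06×10^6 Pa, τ_CB = 9.04×10^6 Pa; maximum is in CB.
τ_max = T_CB·r/J = 349900·0.291/0.0113 = 9.039×10^6 Pa.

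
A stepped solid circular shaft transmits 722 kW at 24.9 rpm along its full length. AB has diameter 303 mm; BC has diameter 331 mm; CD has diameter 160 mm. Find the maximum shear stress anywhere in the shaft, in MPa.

344 MPa

ω = 2π·24.9/60 = 2.608 rad/s, so T = P/ω = 722×10³ / 2.608 = 276900 N·m.
Under the same torque, τ_max = 16T/(πd³) is largest where d is smallest — segment CD (d = 160 mm).
τ_max = 16·276900/(π·(0.160)³) = 3.443×10^8 Pa.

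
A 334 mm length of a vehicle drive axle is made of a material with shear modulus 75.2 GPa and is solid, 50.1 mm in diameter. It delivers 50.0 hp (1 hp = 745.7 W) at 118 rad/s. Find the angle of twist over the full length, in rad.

0.00227 rad

ω = 118 rad/s, so T = P/ω = 50.0×745.7 / 118.0 = 316.0 N·m.
J = πd⁴/32 = π(0.0501)⁴/32 = 6.185×10^-7 m⁴.
θ = T·L/(G·J) = 316.0 × 0.334 / (75.2×10⁹ × 6.185×10^-7) = 2.269×10^-3 rad.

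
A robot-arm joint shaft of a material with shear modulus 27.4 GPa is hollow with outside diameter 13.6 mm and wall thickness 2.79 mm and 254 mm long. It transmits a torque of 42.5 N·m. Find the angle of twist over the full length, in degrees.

J = π(d_o⁴ − d_i⁴)/32 = π(0.0136⁴ − 0.00802⁴)/32 = 2.952×10^-9 m⁴.
θ = T·L/(G·J) = 42.50 × 0.254 / (27.4×10⁹ × 2.952×10^-9) = 0.1334 rad.

7.65°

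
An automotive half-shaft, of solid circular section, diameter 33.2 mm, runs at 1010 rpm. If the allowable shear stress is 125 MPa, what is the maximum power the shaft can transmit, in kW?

J = πd⁴/32 = π(0.0332)⁴/32 = 1.193×10^-7 m⁴.
T_max = τ_allow·J/r = 1.25×10^8 × 1.193×10^-7 / 0.0166 = 898.2 N·m.
ω = 2π·1010/60 = 105.8 rad/s, so P_max = T_max·ω = 9.500×10^4 W.

95.0 kW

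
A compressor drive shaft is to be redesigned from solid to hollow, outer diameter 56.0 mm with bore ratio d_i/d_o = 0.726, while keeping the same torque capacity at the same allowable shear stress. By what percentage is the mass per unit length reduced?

Equal τ_max and T ⇒ the solid shaft needs d_s³ = d_o³(1−k⁴), so d_s = 56.0·(1−0.726⁴)^(1/3) = 50.24 mm.
Area ratio A_h/A_s = d_o²(1−k²)/d_s² = (1−k²)/(1−k⁴)^(2/3) = 0.5875.
Mass saving = 1 − 0.5875 = 41.2 %.

41.2 %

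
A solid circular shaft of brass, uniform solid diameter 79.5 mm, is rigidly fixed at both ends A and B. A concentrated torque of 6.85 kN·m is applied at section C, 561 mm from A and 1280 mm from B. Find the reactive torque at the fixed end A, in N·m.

4760 N·m

With uniform GJ and both ends fixed, compatibility θ_AC = θ_CB gives T_A·a = T_B·b, together with T_A + T_B = T₀.
T_A = T₀·b/(a+b) = 6850·1280/1841 = 4763 N·m; T_B = 2087 N·m.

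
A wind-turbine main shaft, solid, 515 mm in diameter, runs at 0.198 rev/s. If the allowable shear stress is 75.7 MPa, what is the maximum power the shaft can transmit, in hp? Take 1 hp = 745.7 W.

3390 hp

J = πd⁴/32 = π(0.515)⁴/32 = 6.906×10^-3 m⁴.
T_max = τ_allow·J/r = 7.57×10^7 × 6.906×10^-3 / 0.258 = 2.030e6 N·m.
ω = 2π·0.198 = 1.244 rad/s, so P_max = T_max·ω = 2.526×10^6 W.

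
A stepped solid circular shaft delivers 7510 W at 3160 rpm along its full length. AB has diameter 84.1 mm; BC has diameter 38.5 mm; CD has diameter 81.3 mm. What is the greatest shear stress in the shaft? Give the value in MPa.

2.03 MPa

ω = 2π·3160/60 = 330.9 rad/s, so T = P/ω = 7510 / 330.9 = 22.69 N·m.
Under the same torque, τ_max = 16T/(πd³) is largest where d is smallest — segment BC (d = 38.5 mm).
τ_max = 16·22.69/(π·(0.0385)³) = 2.025×10^6 Pa.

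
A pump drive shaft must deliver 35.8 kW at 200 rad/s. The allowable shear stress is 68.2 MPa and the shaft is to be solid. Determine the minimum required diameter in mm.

ω = 200 rad/s, so T = P/ω = 35.8×10³ / 200.0 = 179.0 N·m.
For a solid shaft τ_max = 16T/(πd³), so d = (16T/(π τ_allow))^(1/3) = (16·179.0/(π·6.82×10^7))^(1/3) = 0.02373 m.

23.7 mm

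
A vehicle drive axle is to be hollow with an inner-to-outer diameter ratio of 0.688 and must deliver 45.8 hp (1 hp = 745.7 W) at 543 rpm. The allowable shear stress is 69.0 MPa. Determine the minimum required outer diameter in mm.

ω = 2π·543/60 = 56.86 rad/s, so T = P/ω = 45.8×745.7 / 56.86 = 600.6 N·m.
For a hollow shaft with d_i/d_o = 0.688: τ_max = 16T/(π d_o³ (1−k⁴)), so d_o = [16T/(π τ_allow (1−k⁴))]^(1/3) = [16·600.6/(π·6.90×10^7·0.7759)]^(1/3) = 0.03852 m.

38.5 mm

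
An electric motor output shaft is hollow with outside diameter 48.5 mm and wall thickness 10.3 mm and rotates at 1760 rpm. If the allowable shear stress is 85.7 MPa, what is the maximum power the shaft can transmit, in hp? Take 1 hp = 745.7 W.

423 hp

J = π(d_o⁴ − d_i⁴)/32 = π(0.0485⁴ − 0.0279⁴)/32 = 4.837×10^-7 m⁴.
T_max = τ_allow·J/r = 8.57×10^7 × 4.837×10^-7 / 0.0243 = 1709 N·m.
ω = 2π·1760/60 = 184.3 rad/s, so P_max = T_max·ω = 3.151×10^5 W.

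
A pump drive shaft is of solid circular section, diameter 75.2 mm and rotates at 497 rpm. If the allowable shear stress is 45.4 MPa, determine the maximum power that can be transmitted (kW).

J = πd⁴/32 = π(0.0752)⁴/32 = 3.140×10^-6 m⁴.
T_max = τ_allow·J/r = 4.54×10^7 × 3.140×10^-6 / 0.0376 = 3791 N·m.
ω = 2π·497/60 = 52.05 rad/s, so P_max = T_max·ω = 1.973×10^5 W.

197 kW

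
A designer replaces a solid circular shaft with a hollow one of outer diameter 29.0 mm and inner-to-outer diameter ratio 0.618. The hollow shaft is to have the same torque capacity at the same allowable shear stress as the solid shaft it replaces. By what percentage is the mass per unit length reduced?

31.3 %

Equal τ_max and T ⇒ the solid shaft needs d_s³ = d_o³(1−k⁴), so d_s = 29.0·(1−0.618⁴)^(1/3) = 27.52 mm.
Area ratio A_h/A_s = d_o²(1−k²)/d_s² = (1−k²)/(1−k⁴)^(2/3) = 0.6866.
Mass saving = 1 − 0.6866 = 31.3 %.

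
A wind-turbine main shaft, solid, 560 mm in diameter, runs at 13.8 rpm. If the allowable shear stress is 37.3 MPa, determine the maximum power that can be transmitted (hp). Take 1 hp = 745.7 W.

2490 hp

J = πd⁴/32 = π(0.560)⁴/32 = 9.655×10^-3 m⁴.
T_max = τ_allow·J/r = 3.73×10^7 × 9.655×10^-3 / 0.280 = 1.286e6 N·m.
ω = 2π·13.8/60 = 1.445 rad/s, so P_max = T_max·ω = 1.859×10^6 W.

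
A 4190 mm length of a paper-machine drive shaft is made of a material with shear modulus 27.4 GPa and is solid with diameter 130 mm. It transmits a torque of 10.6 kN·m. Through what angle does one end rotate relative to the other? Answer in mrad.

57.8 mrad

J = πd⁴/32 = π(0.130)⁴/32 = 2.804×10^-5 m⁴.
θ = T·L/(G·J) = 10600 × 4.19 / (27.4×10⁹ × 2.804×10^-5) = 0.05781 rad.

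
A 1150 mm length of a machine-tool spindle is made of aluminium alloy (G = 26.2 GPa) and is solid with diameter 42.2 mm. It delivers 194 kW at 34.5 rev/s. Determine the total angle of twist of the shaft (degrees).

ω = 2π·34.5 = 216.8 rad/s, so T = P/ω = 194×10³ / 216.8 = 895.0 N·m.
J = πd⁴/32 = π(0.0422)⁴/32 = 3.114×10^-7 m⁴.
θ = T·L/(G·J) = 895.0 × 1.15 / (26.2×10⁹ × 3.114×10^-7) = 0.1262 rad.

7.23°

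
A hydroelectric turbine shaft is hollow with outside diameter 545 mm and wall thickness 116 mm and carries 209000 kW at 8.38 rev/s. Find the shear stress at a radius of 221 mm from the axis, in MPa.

114 MPa

ω = 2π·8.38 = 52.65 rad/s, so T = P/ω = 209000×10³ / 52.65 = 3.969e6 N·m.
J = π(d_o⁴ − d_i⁴)/32 = π(0.545⁴ − 0.313⁴)/32 = 7.719×10^-3 m⁴.
Shear stress varies linearly with radius: τ = T·r/J = 3.969e6 × 0.221 / 7.719×10^-3 = 1.136×10^8 Pa.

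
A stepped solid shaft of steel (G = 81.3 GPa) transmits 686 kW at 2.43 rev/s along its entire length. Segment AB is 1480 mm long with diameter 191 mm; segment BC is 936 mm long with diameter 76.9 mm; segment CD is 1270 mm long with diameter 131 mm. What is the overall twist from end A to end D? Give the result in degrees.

10.4°

ω = 2π·2.43 = 15.27 rad/s, so T = P/ω = 686×10³ / 15.27 = 44930 N·m.
J_AB = π(0.191)⁴/32 = 1.31×10^-4 m⁴; J_BC = π(0.0769)⁴/32 = 3.43×10^-6 m⁴; J_CD = π(0.131)⁴/32 = 2.89×10^-5 m⁴.
θ = (T/G)·Σ L_i/J_i = (44930/81.3×10⁹)·(1.48/1.31×10^-4 + 0.936/3.43×10^-6 + 1.27/2.89×10^-5) = 0.1812 rad.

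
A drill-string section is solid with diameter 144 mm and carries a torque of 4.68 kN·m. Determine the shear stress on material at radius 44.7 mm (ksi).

J = πd⁴/32 = π(0.144)⁴/32 = 4.221×10^-5 m⁴.
Shear stress varies linearly with radius: τ = T·r/J = 4680 × 0.0447 / 4.221×10^-5 = 4.956×10^6 Pa.

0.719 ksi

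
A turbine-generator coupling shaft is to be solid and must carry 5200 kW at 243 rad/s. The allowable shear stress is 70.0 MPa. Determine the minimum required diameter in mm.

ω = 243 rad/s, so T = P/ω = 5200×10³ / 243.0 = 21400 N·m.
For a solid shaft τ_max = 16T/(πd³), so d = (16T/(π τ_allow))^(1/3) = (16·21400/(π·7.00×10^7))^(1/3) = 0.1159 m.

116 mm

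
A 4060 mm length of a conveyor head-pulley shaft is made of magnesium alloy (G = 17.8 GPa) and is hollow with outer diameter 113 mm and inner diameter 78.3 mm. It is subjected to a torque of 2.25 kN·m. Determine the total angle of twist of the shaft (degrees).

2.39°

J = π(d_o⁴ − d_i⁴)/32 = π(0.113⁴ − 0.0783⁴)/32 = 1.232×10^-5 m⁴.
θ = T·L/(G·J) = 2250 × 4.06 / (17.8×10⁹ × 1.232×10^-5) = 0.04167 rad.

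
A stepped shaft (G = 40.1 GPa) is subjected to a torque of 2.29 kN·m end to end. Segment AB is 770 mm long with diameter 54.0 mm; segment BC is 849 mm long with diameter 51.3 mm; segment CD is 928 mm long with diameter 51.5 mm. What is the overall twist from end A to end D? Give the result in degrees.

J_AB = π(0.0540)⁴/32 = 8.35×10^-7 m⁴; J_BC = π(0.0513)⁴/32 = 6.80×10^-7 m⁴; J_CD = π(0.0515)⁴/32 = 6.91×10^-7 m⁴.
θ = (T/G)·Σ L_i/J_i = (2290/40.1×10⁹)·(0.770/8.35×10^-7 + 0.849/6.80×10^-7 + 0.928/6.91×10^-7) = 0.2007 rad.

11.5°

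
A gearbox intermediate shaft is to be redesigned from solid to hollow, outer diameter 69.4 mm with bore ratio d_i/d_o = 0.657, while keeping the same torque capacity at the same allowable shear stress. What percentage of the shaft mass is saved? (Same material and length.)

Equal τ_max and T ⇒ the solid shaft needs d_s³ = d_o³(1−k⁴), so d_s = 69.4·(1−0.657⁴)^(1/3) = 64.79 mm.
Area ratio A_h/A_s = d_o²(1−k²)/d_s² = (1−k²)/(1−k⁴)^(2/3) = 0.6521.
Mass saving = 1 − 0.6521 = 34.8 %.

34.8 %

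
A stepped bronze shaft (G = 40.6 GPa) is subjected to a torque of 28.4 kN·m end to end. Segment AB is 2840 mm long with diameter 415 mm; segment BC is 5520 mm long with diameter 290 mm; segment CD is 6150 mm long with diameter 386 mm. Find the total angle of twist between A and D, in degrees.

0.471°

J_AB = π(0.415)⁴/32 = 2.91×10^-3 m⁴; J_BC = π(0.290)⁴/32 = 6.94×10^-4 m⁴; J_CD = π(0.386)⁴/32 = 2.18×10^-3 m⁴.
θ = (T/G)·Σ L_i/J_i = (28400/40.6×10⁹)·(2.84/2.91×10^-3 + 5.52/6.94×10^-4 + 6.15/2.18×10^-3) = 8.217×10^-3 rad.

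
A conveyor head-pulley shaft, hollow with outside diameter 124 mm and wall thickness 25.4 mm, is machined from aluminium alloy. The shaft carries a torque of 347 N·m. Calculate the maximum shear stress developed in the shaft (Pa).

J = π(d_o⁴ − d_i⁴)/32 = π(0.124⁴ − 0.0732⁴)/32 = 2.039×10^-5 m⁴.
τ_max = T·r/J = 347.0 × 0.0620 / 2.039×10^-5 = 1.055×10^6 Pa.

1.06e6 Pa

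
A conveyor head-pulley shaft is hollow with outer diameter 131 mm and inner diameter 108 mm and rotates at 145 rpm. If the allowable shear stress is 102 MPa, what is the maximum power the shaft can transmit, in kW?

368 kW

J = π(d_o⁴ − d_i⁴)/32 = π(0.131⁴ − 0.108⁴)/32 = 1.556×10^-5 m⁴.
T_max = τ_allow·J/r = 1.02×10^8 × 1.556×10^-5 / 0.0655 = 24220 N·m.
ω = 2π·145/60 = 15.18 rad/s, so P_max = T_max·ω = 3.678×10^5 W.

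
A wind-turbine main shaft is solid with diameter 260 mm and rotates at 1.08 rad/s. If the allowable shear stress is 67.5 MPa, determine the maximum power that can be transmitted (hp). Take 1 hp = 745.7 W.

J = πd⁴/32 = π(0.260)⁴/32 = 4.486×10^-4 m⁴.
T_max = τ_allow·J/r = 6.75×10^7 × 4.486×10^-4 / 0.130 = 232900 N·m.
ω = 1.08 rad/s, so P_max = T_max·ω = 2.516×10^5 W.

337 hp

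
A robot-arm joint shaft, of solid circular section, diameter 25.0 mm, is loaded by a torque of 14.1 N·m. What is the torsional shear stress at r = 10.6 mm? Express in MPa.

3.90 MPa

J = πd⁴/32 = π(0.0250)⁴/32 = 3.835×10^-8 m⁴.
Shear stress varies linearly with radius: τ = T·r/J = 14.10 × 0.0106 / 3.835×10^-8 = 3.897×10^6 Pa.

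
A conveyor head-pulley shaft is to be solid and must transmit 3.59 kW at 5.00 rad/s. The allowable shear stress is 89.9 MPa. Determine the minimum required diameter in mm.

ω = 5.00 rad/s, so T = P/ω = 3.59×10³ / 5.000 = 718.0 N·m.
For a solid shaft τ_max = 16T/(πd³), so d = (16T/(π τ_allow))^(1/3) = (16·718.0/(π·8.99×10^7))^(1/3) = 0.03439 m.

34.4 mm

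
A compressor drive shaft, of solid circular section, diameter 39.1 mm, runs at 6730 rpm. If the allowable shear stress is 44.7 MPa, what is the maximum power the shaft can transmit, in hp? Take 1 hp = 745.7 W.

J = πd⁴/32 = π(0.0391)⁴/32 = 2.295×10^-7 m⁴.
T_max = τ_allow·J/r = 4.47×10^7 × 2.295×10^-7 / 0.0196 = 524.6 N·m.
ω = 2π·6730/60 = 704.8 rad/s, so P_max = T_max·ω = 3.698×10^5 W.

496 hp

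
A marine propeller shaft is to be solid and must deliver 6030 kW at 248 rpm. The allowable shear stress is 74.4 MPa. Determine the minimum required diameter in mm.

ω = 2π·248/60 = 25.97 rad/s, so T = P/ω = 6030×10³ / 25.97 = 232200 N·m.
For a solid shaft τ_max = 16T/(πd³), so d = (16T/(π τ_allow))^(1/3) = (16·232200/(π·7.44×10^7))^(1/3) = 0.2514 m.

251 mm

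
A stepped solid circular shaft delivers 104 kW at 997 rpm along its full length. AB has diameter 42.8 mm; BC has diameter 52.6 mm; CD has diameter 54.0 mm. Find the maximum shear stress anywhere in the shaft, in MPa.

64.7 MPa

ω = 2π·997/60 = 104.4 rad/s, so T = P/ω = 104×10³ / 104.4 = 996.1 N·m.
Under the same torque, τ_max = 16T/(πd³) is largest where d is smallest — segment AB (d = 42.8 mm).
τ_max = 16·996.1/(π·(0.0428)³) = 6.471×10^7 Pa.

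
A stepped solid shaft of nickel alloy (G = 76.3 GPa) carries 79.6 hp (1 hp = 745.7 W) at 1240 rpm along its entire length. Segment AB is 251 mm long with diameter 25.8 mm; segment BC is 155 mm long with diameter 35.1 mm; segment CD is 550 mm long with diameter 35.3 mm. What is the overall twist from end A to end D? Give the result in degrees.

ω = 2π·1240/60 = 129.9 rad/s, so T = P/ω = 79.6×745.7 / 129.9 = 457.1 N·m.
J_AB = π(0.0258)⁴/32 = 4.35×10^-8 m⁴; J_BC = π(0.0351)⁴/32 = 1.49×10^-7 m⁴; J_CD = π(0.0353)⁴/32 = 1.52×10^-7 m⁴.
θ = (T/G)·Σ L_i/J_i = (457.1/76.3×10⁹)·(0.251/4.35×10^-8 + 0.155/1.49×10^-7 + 0.550/1.52×10^-7) = 0.06242 rad.

3.58°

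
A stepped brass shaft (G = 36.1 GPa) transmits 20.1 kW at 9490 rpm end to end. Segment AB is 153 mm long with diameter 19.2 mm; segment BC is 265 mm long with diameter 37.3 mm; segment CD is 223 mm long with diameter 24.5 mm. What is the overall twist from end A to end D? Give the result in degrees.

0.615°

ω = 2π·9490/60 = 993.8 rad/s, so T = P/ω = 20.1×10³ / 993.8 = 20.23 N·m.
J_AB = π(0.0192)⁴/32 = 1.33×10^-8 m⁴; J_BC = π(0.0373)⁴/32 = 1.90×10^-7 m⁴; J_CD = π(0.0245)⁴/32 = 3.54×10^-8 m⁴.
θ = (T/G)·Σ L_i/J_i = (20.23/36.1×10⁹)·(0.153/1.33×10^-8 + 0.265/1.90×10^-7 + 0.223/3.54×10^-8) = 0.01074 rad.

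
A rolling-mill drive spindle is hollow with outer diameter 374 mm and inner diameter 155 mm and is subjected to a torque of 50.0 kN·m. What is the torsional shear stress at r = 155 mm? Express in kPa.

J = π(d_o⁴ − d_i⁴)/32 = π(0.374⁴ − 0.155⁴)/32 = 1.864×10^-3 m⁴.
Shear stress varies linearly with radius: τ = T·r/J = 50000 × 0.155 / 1.864×10^-3 = 4.157×10^6 Pa.

4160 kPa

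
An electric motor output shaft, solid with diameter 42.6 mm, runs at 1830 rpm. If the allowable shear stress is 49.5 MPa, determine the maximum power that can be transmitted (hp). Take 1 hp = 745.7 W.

J = πd⁴/32 = π(0.0426)⁴/32 = 3.233×10^-7 m⁴.
T_max = τ_allow·J/r = 4.95×10^7 × 3.233×10^-7 / 0.0213 = 751.4 N·m.
ω = 2π·1830/60 = 191.6 rad/s, so P_max = T_max·ω = 1.440×10^5 W.

193 hp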